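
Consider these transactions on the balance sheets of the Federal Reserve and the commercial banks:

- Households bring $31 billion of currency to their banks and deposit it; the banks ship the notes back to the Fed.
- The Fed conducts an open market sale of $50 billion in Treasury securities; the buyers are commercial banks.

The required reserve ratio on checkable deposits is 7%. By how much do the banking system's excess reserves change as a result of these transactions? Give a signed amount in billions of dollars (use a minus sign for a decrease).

Currency deposit $31 billion: reserves +$31B, deposits +$31B.
OMO sale (to banks) $50 billion: reserves −$50B, deposits 0.
Totals: Δreserves = −$19B, Δdeposits = +$31B.
Δrequired reserves = 7% × +$31B = +$2.17B.
Δexcess reserves = Δreserves − Δrequired = −$19B − (+$2.17B) = -$21.17 billion.

-$21.17 billion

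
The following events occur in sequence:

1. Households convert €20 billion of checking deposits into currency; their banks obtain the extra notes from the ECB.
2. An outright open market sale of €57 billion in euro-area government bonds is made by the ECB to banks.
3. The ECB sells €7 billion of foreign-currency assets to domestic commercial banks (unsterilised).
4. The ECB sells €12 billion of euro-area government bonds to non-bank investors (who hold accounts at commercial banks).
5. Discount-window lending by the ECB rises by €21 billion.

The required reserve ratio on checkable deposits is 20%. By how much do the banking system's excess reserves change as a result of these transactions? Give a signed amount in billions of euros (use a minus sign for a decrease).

-€68.6 billion

Currency withdrawal €20 billion: reserves −€20B, deposits −€20B.
OMO sale (to banks) €57 billion: reserves −€57B, deposits 0.
FX sale €7 billion: reserves −€7B, deposits 0.
Asset sale (to non-banks) €12 billion: reserves −€12B, deposits −€12B.
Discount-window loan €21 billion: reserves +€21B, deposits 0.
Totals: Δreserves = −€75B, Δdeposits = −€32B.
Δrequired reserves = 20% × −€32B = −€6.4B.
Δexcess reserves = Δreserves − Δrequired = −€75B − (−€6.4B) = -€68.6 billion.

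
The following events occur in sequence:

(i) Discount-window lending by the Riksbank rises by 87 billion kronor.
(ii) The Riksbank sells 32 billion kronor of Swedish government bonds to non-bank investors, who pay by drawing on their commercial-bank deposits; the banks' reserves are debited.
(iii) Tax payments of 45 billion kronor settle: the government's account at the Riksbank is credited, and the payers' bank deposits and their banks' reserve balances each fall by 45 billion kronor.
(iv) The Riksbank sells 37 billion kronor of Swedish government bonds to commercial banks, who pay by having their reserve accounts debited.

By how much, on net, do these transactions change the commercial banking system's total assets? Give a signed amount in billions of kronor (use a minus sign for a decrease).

Riksbank balance sheet:
  Assets:      Securities −69B, Loans to banks +87B
  Liabilities: Bank reserves −27B, Government deposits +45B
Commercial banking system:
  Assets:      Reserves at CB −27B, Securities +37B
  Liabilities: Checkable deposits −77B, Borrowings from CB +87B
Change in total bank assets = +10 billion.

+10 billion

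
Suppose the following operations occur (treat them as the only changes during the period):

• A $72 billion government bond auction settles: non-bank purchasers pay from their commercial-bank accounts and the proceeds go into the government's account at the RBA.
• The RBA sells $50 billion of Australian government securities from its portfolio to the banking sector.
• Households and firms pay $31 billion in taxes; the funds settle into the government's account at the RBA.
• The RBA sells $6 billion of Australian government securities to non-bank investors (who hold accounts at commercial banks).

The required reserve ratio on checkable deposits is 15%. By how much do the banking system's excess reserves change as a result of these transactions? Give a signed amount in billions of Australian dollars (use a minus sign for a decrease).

-$142.65 billion

Government account inflow $72 billion: reserves −$72B, deposits −$72B.
OMO sale (to banks) $50 billion: reserves −$50B, deposits 0.
Government account inflow $31 billion: reserves −$31B, deposits −$31B.
Asset sale (to non-banks) $6 billion: reserves −$6B, deposits −$6B.
Totals: Δreserves = −$159B, Δdeposits = −$109B.
Δrequired reserves = 15% × −$109B = −$16.35B.
Δexcess reserves = Δreserves − Δrequired = −$159B − (−$16.35B) = -$142.65 billion.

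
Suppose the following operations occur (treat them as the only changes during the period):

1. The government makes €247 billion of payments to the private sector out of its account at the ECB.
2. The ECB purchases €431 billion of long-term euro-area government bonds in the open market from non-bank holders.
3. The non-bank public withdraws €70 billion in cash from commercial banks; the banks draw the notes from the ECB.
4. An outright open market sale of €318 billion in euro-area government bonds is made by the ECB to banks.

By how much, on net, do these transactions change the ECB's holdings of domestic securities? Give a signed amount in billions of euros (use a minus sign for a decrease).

+€113 billion

Government spending €247 billion: the ECB's securities portfolio is untouched → 0.
Asset purchase (from non-banks) €431 billion: securities added to the ECB's portfolio → +€431B.
Currency withdrawal €70 billion: the ECB's securities portfolio is untouched → 0.
OMO sale (to banks) €318 billion: securities removed from the ECB's portfolio → −€318B.
Net: 0 + 431 + 0 − 318 = +€113 billion.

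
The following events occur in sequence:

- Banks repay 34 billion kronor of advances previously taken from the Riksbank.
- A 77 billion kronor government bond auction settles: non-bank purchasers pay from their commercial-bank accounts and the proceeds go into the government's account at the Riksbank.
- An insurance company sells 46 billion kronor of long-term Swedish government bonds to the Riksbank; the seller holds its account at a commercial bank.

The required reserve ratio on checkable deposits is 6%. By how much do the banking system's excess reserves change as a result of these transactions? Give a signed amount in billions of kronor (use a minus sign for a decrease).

Discount-window repayment 34 billion kronor: reserves −34B, deposits 0.
Government account inflow 77 billion kronor: reserves −77B, deposits −77B.
Asset purchase (from non-banks) 46 billion kronor: reserves +46B, deposits +46B.
Totals: Δreserves = −65B, Δdeposits = −31B.
Δrequired reserves = 6% × −31B = −1.86B.
Δexcess reserves = Δreserves − Δrequired = −65B − (−1.86B) = -63.14 billion.

-63.14 billion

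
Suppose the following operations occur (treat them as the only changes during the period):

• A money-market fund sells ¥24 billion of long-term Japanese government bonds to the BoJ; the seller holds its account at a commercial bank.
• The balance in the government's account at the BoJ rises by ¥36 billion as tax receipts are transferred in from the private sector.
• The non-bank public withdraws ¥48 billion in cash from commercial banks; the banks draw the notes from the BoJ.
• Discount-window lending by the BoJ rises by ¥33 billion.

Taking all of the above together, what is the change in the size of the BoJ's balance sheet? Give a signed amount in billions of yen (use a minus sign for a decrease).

+¥57 billion

BoJ balance sheet:
  Assets:      Securities +¥24B, Loans to banks +¥33B
  Liabilities: Bank reserves −¥27B, Currency in circulation +¥48B, Government deposits +¥36B
Change in total BoJ assets = +¥57 billion.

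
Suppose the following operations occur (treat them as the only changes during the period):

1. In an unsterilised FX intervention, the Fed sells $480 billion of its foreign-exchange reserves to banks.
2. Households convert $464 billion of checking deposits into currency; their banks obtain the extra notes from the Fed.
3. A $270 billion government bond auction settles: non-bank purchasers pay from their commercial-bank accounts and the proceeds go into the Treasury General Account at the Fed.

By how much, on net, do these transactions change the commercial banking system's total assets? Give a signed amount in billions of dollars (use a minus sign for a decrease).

-$734 billion

Fed balance sheet:
  Assets:      Foreign assets −$480B
  Liabilities: Bank reserves −$1214B, Currency in circulation +$464B, Government deposits +$270B
Commercial banking system:
  Assets:      Reserves at CB −$1214B, Foreign assets +$480B
  Liabilities: Checkable deposits −$734B
Change in total bank assets = -$734 billion.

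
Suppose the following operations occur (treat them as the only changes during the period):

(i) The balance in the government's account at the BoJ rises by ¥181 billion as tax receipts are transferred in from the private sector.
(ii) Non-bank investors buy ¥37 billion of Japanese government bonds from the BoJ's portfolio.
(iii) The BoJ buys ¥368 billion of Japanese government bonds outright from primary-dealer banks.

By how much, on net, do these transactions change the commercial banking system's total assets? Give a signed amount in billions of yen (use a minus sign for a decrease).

-¥218 billion

BoJ balance sheet:
  Assets:      Securities +¥331B
  Liabilities: Bank reserves +¥150B, Government deposits +¥181B
Commercial banking system:
  Assets:      Reserves at CB +¥150B, Securities −¥368B
  Liabilities: Checkable deposits −¥218B
Change in total bank assets = -¥218 billion.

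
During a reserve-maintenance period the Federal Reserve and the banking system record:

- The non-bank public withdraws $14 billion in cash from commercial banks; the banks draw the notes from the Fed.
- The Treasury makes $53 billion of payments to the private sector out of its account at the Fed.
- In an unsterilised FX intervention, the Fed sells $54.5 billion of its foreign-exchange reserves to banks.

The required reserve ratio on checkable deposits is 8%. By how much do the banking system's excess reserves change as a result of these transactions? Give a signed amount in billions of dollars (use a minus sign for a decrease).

Currency withdrawal $14 billion: reserves −$14B, deposits −$14B.
Government spending $53 billion: reserves +$53B, deposits +$53B.
FX sale $54.5 billion: reserves −$54.5B, deposits 0.
Totals: Δreserves = −$15.5B, Δdeposits = +$39B.
Δrequired reserves = 8% × +$39B = +$3.12B.
Δexcess reserves = Δreserves − Δrequired = −$15.5B − (+$3.12B) = -$18.62 billion.

-$18.62 billion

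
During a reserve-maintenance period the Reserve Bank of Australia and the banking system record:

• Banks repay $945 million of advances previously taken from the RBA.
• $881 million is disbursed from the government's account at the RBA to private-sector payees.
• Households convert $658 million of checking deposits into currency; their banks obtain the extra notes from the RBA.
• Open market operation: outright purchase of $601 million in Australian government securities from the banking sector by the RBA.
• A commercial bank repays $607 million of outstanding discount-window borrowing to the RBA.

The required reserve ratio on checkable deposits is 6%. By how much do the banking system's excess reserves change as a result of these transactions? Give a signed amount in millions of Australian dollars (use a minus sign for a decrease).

-$741.38 million

Discount-window repayment $945 million: reserves −$945M, deposits 0.
Government spending $881 million: reserves +$881M, deposits +$881M.
Currency withdrawal $658 million: reserves −$658M, deposits −$658M.
OMO purchase (from banks) $601 million: reserves +$601M, deposits 0.
Discount-window repayment $607 million: reserves −$607M, deposits 0.
Totals: Δreserves = −$728M, Δdeposits = +$223M.
Δrequired reserves = 6% × +$223M = +$13.38M.
Δexcess reserves = Δreserves − Δrequired = −$728M − (+$13.38M) = -$741.38 million.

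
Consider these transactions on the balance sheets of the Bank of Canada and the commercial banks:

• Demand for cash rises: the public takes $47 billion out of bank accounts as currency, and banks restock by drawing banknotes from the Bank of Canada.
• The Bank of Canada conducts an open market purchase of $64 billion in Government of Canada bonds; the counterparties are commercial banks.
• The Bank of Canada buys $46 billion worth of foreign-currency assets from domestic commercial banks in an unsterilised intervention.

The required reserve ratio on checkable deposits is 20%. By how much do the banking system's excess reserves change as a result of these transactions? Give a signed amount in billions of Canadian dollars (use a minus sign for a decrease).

+$72.4 billion

Currency withdrawal $47 billion: reserves −$47B, deposits −$47B.
OMO purchase (from banks) $64 billion: reserves +$64B, deposits 0.
FX purchase $46 billion: reserves +$46B, deposits 0.
Totals: Δreserves = +$63B, Δdeposits = −$47B.
Δrequired reserves = 20% × −$47B = −$9.4B.
Δexcess reserves = Δreserves − Δrequired = +$63B − (−$9.4B) = +$72.4 billion.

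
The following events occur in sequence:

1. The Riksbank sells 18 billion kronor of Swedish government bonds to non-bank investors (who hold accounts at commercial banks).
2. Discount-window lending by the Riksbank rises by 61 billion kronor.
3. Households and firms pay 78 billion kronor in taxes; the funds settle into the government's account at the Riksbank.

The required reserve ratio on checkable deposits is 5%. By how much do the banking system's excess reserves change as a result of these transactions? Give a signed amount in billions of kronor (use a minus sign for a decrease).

-30.2 billion

Asset sale (to non-banks) 18 billion kronor: reserves −18B, deposits −18B.
Discount-window loan 61 billion kronor: reserves +61B, deposits 0.
Government account inflow 78 billion kronor: reserves −78B, deposits −78B.
Totals: Δreserves = −35B, Δdeposits = −96B.
Δrequired reserves = 5% × −96B = −4.8B.
Δexcess reserves = Δreserves − Δrequired = −35B − (−4.8B) = -30.2 billion.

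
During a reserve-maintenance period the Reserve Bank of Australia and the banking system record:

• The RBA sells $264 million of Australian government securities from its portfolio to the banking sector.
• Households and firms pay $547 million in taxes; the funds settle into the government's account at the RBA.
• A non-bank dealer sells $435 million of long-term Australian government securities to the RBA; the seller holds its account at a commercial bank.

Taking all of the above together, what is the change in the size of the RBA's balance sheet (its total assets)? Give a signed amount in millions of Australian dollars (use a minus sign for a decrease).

OMO sale (to banks) $264 million: an RBA asset is shed → −$264M.
Government account inflow $547 million: only the composition of liabilities changes → 0.
Asset purchase (from non-banks) $435 million: an RBA asset is acquired → +$435M.
Net: −264 + 0 + 435 = +$171 million.

+$171 million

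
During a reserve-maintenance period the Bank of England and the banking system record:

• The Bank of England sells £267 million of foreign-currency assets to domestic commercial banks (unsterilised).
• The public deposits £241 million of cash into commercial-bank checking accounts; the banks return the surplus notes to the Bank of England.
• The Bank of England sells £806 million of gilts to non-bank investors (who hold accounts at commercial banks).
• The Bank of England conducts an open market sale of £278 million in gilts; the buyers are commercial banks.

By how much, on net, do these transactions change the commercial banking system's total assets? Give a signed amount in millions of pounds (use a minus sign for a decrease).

-£565 million

FX sale £267 million: just an asset swap on bank balance sheets → 0.
Currency deposit £241 million: bank balance sheets expand → +£241M.
Asset sale (to non-banks) £806 million: bank balance sheets shrink → −£806M.
OMO sale (to banks) £278 million: just an asset swap on bank balance sheets → 0.
Net: 0 + 241 − 806 + 0 = -£565 million.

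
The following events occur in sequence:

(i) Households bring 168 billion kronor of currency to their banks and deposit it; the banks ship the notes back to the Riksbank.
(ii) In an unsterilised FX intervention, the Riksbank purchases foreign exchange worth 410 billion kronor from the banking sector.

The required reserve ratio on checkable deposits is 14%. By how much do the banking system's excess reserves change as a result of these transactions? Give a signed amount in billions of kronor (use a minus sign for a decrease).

Currency deposit 168 billion kronor: reserves +168B, deposits +168B.
FX purchase 410 billion kronor: reserves +410B, deposits 0.
Totals: Δreserves = +578B, Δdeposits = +168B.
Δrequired reserves = 14% × +168B = +23.52B.
Δexcess reserves = Δreserves − Δrequired = +578B − (+23.52B) = +554.48 billion.

+554.48 billion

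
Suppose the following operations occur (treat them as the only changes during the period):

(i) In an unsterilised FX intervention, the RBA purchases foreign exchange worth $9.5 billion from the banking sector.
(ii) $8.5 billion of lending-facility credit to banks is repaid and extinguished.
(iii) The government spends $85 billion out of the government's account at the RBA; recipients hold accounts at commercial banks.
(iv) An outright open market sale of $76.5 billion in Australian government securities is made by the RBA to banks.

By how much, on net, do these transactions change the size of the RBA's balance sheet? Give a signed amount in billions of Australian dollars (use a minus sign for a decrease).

FX purchase $9.5 billion: an RBA asset is acquired → +$9.5B.
Discount-window repayment $8.5 billion: an RBA asset is shed → −$8.5B.
Government spending $85 billion: only the composition of liabilities changes → 0.
OMO sale (to banks) $76.5 billion: an RBA asset is shed → −$76.5B.
Net: 9.5 − 8.5 + 0 − 76.5 = -$75.5 billion.

-$75.5 billion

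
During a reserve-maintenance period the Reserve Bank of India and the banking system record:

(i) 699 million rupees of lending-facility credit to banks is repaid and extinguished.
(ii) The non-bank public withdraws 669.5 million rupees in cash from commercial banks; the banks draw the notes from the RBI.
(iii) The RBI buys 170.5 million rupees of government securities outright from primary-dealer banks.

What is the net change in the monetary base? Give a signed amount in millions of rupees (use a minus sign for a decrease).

-528.5 million

Discount-window repayment 699 million rupees: RBI balance sheet contracts → −699M.
Currency withdrawal 669.5 million rupees: just a shift between currency and reserves — both are base money → 0.
OMO purchase (from banks) 170.5 million rupees: RBI balance sheet expands → +170.5M.
Net: −699 + 0 + 170.5 = -528.5 million.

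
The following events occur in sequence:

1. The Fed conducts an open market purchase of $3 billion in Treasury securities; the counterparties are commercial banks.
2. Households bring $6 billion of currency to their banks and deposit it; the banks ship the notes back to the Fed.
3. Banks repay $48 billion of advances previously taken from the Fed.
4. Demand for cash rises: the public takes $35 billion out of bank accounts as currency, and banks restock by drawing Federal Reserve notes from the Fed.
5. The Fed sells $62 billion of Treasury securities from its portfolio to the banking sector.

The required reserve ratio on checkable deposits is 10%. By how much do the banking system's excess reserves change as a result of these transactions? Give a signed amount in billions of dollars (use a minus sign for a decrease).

-$133.1 billion

OMO purchase (from banks) $3 billion: reserves +$3B, deposits 0.
Currency deposit $6 billion: reserves +$6B, deposits +$6B.
Discount-window repayment $48 billion: reserves −$48B, deposits 0.
Currency withdrawal $35 billion: reserves −$35B, deposits −$35B.
OMO sale (to banks) $62 billion: reserves −$62B, deposits 0.
Totals: Δreserves = −$136B, Δdeposits = −$29B.
Δrequired reserves = 10% × −$29B = −$2.9B.
Δexcess reserves = Δreserves − Δrequired = −$136B − (−$2.9B) = -$133.1 billion.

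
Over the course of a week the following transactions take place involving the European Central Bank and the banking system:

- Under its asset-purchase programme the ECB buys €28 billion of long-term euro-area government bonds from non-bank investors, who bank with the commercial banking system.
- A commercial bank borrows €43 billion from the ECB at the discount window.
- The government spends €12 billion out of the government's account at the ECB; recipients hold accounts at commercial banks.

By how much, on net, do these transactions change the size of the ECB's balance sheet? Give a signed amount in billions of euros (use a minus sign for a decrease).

+€71 billion

ECB balance sheet:
  Assets:      Securities +€28B, Loans to banks +€43B
  Liabilities: Bank reserves +€83B, Government deposits −€12B
Change in total ECB assets = +€71 billion.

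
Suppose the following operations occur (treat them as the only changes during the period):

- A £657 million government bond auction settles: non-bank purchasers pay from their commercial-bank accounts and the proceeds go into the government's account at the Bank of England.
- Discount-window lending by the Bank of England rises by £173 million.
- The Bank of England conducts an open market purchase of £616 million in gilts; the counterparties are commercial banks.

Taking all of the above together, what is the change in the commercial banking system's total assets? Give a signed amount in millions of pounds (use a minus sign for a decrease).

-£484 million

Bank of England balance sheet:
  Assets:      Securities +£616M, Loans to banks +£173M
  Liabilities: Bank reserves +£132M, Government deposits +£657M
Commercial banking system:
  Assets:      Reserves at CB +£132M, Securities −£616M
  Liabilities: Checkable deposits −£657M, Borrowings from CB +£173M
Change in total bank assets = -£484 million.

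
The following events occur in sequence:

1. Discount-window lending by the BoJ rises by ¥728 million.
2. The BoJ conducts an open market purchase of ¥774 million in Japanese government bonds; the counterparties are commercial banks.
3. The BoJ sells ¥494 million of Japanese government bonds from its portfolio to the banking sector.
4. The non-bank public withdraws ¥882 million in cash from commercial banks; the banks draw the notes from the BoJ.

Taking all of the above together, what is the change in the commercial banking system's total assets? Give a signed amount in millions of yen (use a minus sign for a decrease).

-¥154 million

BoJ balance sheet:
  Assets:      Securities +¥280M, Loans to banks +¥728M
  Liabilities: Bank reserves +¥126M, Currency in circulation +¥882M
Commercial banking system:
  Assets:      Reserves at CB +¥126M, Securities −¥280M
  Liabilities: Checkable deposits −¥882M, Borrowings from CB +¥728M
Change in total bank assets = -¥154 million.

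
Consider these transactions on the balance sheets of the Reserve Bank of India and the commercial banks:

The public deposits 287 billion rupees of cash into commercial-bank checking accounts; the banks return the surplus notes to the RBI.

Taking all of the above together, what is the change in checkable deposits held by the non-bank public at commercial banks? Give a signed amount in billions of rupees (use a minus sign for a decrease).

RBI balance sheet:
  Assets:      no change
  Liabilities: Bank reserves +287B, Currency in circulation −287B
Commercial banking system:
  Assets:      Reserves at CB +287B
  Liabilities: Checkable deposits +287B
So the change in checkable deposits held by the non-bank public at commercial banks is +287 billion.

+287 billion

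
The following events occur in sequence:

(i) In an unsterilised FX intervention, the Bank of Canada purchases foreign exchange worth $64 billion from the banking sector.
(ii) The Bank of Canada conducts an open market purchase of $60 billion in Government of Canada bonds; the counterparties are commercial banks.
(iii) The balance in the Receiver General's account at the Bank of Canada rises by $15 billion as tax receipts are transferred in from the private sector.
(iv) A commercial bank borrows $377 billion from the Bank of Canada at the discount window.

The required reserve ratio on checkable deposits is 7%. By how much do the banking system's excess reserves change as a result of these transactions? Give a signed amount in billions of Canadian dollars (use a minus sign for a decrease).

+$487.05 billion

FX purchase $64 billion: reserves +$64B, deposits 0.
OMO purchase (from banks) $60 billion: reserves +$60B, deposits 0.
Government account inflow $15 billion: reserves −$15B, deposits −$15B.
Discount-window loan $377 billion: reserves +$377B, deposits 0.
Totals: Δreserves = +$486B, Δdeposits = −$15B.
Δrequired reserves = 7% × −$15B = −$1.05B.
Δexcess reserves = Δreserves − Δrequired = +$486B − (−$1.05B) = +$487.05 billion.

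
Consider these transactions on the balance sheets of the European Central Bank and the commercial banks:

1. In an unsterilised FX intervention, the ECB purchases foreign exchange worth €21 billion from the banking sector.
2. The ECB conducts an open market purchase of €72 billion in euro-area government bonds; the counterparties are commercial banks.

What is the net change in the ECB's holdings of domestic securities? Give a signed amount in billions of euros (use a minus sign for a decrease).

ECB balance sheet:
  Assets:      Securities +€72B, Foreign assets +€21B
  Liabilities: Bank reserves +€93B
Commercial banking system:
  Assets:      Reserves at CB +€93B, Securities −€72B, Foreign assets −€21B
  Liabilities: no change
So the change in the ECB's holdings of domestic securities is +€72 billion.

+€72 billion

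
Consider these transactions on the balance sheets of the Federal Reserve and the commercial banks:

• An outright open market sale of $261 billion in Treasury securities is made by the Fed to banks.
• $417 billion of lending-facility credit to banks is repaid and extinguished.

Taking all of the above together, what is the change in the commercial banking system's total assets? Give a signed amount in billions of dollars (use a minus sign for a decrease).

OMO sale (to banks) $261 billion: just an asset swap on bank balance sheets → 0.
Discount-window repayment $417 billion: bank balance sheets shrink → −$417B.
Net: 0 − 417 = -$417 billion.

-$417 billion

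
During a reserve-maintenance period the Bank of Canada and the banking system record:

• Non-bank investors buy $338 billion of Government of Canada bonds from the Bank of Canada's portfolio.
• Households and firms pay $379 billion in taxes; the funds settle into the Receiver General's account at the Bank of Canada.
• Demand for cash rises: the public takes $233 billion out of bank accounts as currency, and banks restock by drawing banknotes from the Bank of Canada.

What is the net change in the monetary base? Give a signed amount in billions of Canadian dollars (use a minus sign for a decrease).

Bank of Canada balance sheet:
  Assets:      Securities −$338B
  Liabilities: Bank reserves −$950B, Currency in circulation +$233B, Government deposits +$379B
Commercial banking system:
  Assets:      Reserves at CB −$950B
  Liabilities: Checkable deposits −$950B
Monetary base = currency + reserves: +$233B + (−$950B) = -$717 billion.

-$717 billion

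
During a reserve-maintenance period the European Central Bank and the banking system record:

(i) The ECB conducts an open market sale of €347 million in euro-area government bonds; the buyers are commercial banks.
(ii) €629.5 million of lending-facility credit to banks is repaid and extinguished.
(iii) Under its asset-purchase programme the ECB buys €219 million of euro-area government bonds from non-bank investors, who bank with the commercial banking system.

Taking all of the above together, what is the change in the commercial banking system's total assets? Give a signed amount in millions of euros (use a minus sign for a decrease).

OMO sale (to banks) €347 million: just an asset swap on bank balance sheets → 0.
Discount-window repayment €629.5 million: bank balance sheets shrink → −€629.5M.
Asset purchase (from non-banks) €219 million: bank balance sheets expand → +€219M.
Net: 0 − 629.5 + 219 = -€410.5 million.

-€410.5 million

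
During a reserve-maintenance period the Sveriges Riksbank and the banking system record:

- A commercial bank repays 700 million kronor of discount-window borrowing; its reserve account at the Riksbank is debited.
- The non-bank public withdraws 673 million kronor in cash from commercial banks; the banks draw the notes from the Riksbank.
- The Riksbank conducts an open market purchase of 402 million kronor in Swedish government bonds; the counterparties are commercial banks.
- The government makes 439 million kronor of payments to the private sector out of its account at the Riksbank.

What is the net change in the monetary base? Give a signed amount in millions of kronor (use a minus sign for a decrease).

+141 million

Discount-window repayment 700 million kronor: Riksbank balance sheet contracts → −700M.
Currency withdrawal 673 million kronor: just a shift between currency and reserves — both are base money → 0.
OMO purchase (from banks) 402 million kronor: Riksbank balance sheet expands → +402M.
Government spending 439 million kronor: a non-base liability converts back to reserves → +439M.
Net: −700 + 0 + 402 + 439 = +141 million.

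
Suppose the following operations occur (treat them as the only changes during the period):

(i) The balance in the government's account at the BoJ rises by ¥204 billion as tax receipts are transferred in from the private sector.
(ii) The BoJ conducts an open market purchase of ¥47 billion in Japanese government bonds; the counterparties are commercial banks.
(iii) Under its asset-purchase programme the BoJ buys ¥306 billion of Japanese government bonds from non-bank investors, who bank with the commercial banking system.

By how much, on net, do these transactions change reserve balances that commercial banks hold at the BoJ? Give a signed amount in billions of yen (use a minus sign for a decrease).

Government account inflow ¥204 billion: funds move from bank reserves into the government account → −¥204B.
OMO purchase (from banks) ¥47 billion: the BoJ pays by crediting reserve accounts → +¥47B.
Asset purchase (from non-banks) ¥306 billion: the BoJ pays by crediting reserve accounts → +¥306B.
Net: −204 + 47 + 306 = +¥149 billion.

+¥149 billion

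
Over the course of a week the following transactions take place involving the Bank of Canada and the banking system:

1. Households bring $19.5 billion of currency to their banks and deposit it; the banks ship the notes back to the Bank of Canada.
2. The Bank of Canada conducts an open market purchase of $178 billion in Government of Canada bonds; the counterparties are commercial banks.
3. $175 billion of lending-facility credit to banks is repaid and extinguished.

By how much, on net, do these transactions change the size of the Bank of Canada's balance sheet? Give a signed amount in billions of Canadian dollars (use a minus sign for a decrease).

+$3 billion

Bank of Canada balance sheet:
  Assets:      Securities +$178B, Loans to banks −$175B
  Liabilities: Bank reserves +$22.5B, Currency in circulation −$19.5B
Commercial banking system:
  Assets:      Reserves at CB +$22.5B, Securities −$178B
  Liabilities: Checkable deposits +$19.5B, Borrowings from CB −$175B
Change in total Bank of Canada assets = +$3 billion.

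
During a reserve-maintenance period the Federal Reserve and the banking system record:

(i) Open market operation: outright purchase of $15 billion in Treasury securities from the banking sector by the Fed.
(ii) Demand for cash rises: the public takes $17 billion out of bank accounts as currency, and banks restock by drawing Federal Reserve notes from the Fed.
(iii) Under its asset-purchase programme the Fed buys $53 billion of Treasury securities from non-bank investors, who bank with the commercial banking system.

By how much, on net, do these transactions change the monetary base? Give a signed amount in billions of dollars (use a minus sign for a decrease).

OMO purchase (from banks) $15 billion: Fed balance sheet expands → +$15B.
Currency withdrawal $17 billion: just a shift between currency and reserves — both are base money → 0.
Asset purchase (from non-banks) $53 billion: Fed balance sheet expands → +$53B.
Net: 15 + 0 + 53 = +$68 billion.

+$68 billion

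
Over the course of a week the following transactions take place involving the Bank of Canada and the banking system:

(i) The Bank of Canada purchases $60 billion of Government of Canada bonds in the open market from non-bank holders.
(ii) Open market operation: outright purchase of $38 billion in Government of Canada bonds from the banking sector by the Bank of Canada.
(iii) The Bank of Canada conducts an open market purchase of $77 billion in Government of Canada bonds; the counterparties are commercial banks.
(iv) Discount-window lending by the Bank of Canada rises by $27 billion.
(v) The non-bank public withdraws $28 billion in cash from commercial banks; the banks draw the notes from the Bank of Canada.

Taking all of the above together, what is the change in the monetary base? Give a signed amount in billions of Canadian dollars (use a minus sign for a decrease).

Bank of Canada balance sheet:
  Assets:      Securities +$175B, Loans to banks +$27B
  Liabilities: Bank reserves +$174B, Currency in circulation +$28B
Monetary base = currency + reserves: +$28B + (+$174B) = +$202 billion.

+$202 billion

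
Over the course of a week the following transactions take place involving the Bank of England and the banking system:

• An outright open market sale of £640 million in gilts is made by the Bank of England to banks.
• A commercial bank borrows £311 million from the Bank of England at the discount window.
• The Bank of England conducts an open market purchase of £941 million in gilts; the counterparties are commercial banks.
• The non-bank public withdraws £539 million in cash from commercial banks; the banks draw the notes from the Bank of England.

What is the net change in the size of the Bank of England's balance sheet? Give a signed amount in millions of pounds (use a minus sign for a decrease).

OMO sale (to banks) £640 million: a Bank of England asset is shed → −£640M.
Discount-window loan £311 million: a Bank of England asset is acquired → +£311M.
OMO purchase (from banks) £941 million: a Bank of England asset is acquired → +£941M.
Currency withdrawal £539 million: only the composition of liabilities changes → 0.
Net: −640 + 311 + 941 + 0 = +£612 million.

+£612 million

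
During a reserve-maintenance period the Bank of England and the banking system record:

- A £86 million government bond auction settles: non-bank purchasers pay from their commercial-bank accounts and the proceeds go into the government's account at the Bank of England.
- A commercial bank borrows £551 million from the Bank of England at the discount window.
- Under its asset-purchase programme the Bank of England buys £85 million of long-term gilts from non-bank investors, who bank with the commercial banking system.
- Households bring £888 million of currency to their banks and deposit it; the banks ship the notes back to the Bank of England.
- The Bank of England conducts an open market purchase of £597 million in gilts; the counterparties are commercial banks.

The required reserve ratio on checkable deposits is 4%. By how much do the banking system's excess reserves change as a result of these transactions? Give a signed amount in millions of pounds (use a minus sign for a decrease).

+£1999.52 million

Government account inflow £86 million: reserves −£86M, deposits −£86M.
Discount-window loan £551 million: reserves +£551M, deposits 0.
Asset purchase (from non-banks) £85 million: reserves +£85M, deposits +£85M.
Currency deposit £888 million: reserves +£888M, deposits +£888M.
OMO purchase (from banks) £597 million: reserves +£597M, deposits 0.
Totals: Δreserves = +£2035M, Δdeposits = +£887M.
Δrequired reserves = 4% × +£887M = +£35.48M.
Δexcess reserves = Δreserves − Δrequired = +£2035M − (+£35.48M) = +£1999.52 million.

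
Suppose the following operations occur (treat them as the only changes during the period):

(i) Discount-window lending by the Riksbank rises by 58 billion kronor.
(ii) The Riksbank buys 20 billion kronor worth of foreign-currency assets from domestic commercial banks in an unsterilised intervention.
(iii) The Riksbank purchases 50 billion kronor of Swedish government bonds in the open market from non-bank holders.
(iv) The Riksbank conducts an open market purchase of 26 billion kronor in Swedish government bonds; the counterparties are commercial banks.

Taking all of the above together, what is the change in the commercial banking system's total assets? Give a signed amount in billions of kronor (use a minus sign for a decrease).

+108 billion

Discount-window loan 58 billion kronor: bank balance sheets expand → +58B.
FX purchase 20 billion kronor: just an asset swap on bank balance sheets → 0.
Asset purchase (from non-banks) 50 billion kronor: bank balance sheets expand → +50B.
OMO purchase (from banks) 26 billion kronor: just an asset swap on bank balance sheets → 0.
Net: 58 + 0 + 50 + 0 = +108 billion.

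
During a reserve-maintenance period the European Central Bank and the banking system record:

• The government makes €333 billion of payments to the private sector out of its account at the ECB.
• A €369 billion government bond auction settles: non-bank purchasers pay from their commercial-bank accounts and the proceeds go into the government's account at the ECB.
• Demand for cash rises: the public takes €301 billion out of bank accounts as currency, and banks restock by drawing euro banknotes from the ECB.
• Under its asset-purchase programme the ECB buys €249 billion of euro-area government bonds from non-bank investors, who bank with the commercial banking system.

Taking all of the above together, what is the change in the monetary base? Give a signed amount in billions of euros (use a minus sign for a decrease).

+€213 billion

Government spending €333 billion: a non-base liability converts back to reserves → +€333B.
Government account inflow €369 billion: reserves shift to a non-base liability → −€369B.
Currency withdrawal €301 billion: just a shift between currency and reserves — both are base money → 0.
Asset purchase (from non-banks) €249 billion: ECB balance sheet expands → +€249B.
Net: 333 − 369 + 0 + 249 = +€213 billion.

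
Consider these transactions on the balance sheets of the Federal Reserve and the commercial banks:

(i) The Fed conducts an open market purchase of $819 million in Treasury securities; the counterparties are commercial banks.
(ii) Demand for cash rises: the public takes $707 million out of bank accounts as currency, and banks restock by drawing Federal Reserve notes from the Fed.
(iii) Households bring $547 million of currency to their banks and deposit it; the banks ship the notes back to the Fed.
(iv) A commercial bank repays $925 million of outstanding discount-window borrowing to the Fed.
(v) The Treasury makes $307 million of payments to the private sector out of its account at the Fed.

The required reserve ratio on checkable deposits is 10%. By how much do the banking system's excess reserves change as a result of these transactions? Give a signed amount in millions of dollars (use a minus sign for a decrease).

OMO purchase (from banks) $819 million: reserves +$819M, deposits 0.
Currency withdrawal $707 million: reserves −$707M, deposits −$707M.
Currency deposit $547 million: reserves +$547M, deposits +$547M.
Discount-window repayment $925 million: reserves −$925M, deposits 0.
Government spending $307 million: reserves +$307M, deposits +$307M.
Totals: Δreserves = +$41M, Δdeposits = +$147M.
Δrequired reserves = 10% × +$147M = +$14.7M.
Δexcess reserves = Δreserves − Δrequired = +$41M − (+$14.7M) = +$26.3 million.

+$26.3 million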